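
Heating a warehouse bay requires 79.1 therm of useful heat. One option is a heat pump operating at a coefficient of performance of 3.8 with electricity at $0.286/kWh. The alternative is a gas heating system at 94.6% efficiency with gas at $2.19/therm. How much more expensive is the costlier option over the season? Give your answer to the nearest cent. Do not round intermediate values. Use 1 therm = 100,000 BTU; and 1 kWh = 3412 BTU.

$8.64

Heat load = 79.1 therm × 100,000 = 7,910,000 BTU
Gas: input = 7,910,000 / 0.946 = 8,361,522 BTU = 83.62 therm → 83.62 × $2.19 = $183.12
Heat pump: 7,910,000 BTU / 3412 = 2,318 kWh heat; / 3.8 = 610.1 kWh in → × $0.286 = $174.48
Difference = |$183.12 − $174.48| = $8.64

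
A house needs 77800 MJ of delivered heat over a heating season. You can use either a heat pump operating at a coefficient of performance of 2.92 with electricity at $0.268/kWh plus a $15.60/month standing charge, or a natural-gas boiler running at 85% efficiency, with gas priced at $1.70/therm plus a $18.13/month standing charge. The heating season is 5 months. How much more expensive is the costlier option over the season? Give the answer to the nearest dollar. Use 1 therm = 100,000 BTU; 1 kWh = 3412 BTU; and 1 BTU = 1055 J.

Heat load = 77800 MJ = 77,800,000,000 J / 1055 = 73,744,076 BTU
Gas: input = 73,744,076 / 0.85 = 86,757,736 BTU = 867.6 therm → 867.6 × $1.70 = $1,474.88; + 5 × $18.13 standing = $1,565.53
Heat pump: 73,744,076 BTU / 3412 = 21,610 kWh heat; / 2.92 = 7,402 kWh in → × $0.268 = $1,983.67; + 5 × $15.60 standing = $2,061.67
Difference = |$1,565.53 − $2,061.67| = $496.14 ≈ $496

$496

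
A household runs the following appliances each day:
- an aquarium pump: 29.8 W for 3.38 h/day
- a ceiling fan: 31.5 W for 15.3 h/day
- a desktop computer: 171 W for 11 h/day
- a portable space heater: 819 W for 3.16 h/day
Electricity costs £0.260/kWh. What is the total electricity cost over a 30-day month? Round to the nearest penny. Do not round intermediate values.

£39.40

aquarium pump: 29.8 W × 3.38 h × 30 d = 3,022 Wh = 3.022 kWh
ceiling fan: 31.5 W × 15.3 h × 30 d = 14,459 Wh = 14.46 kWh
desktop computer: 171 W × 11 h × 30 d = 56,430 Wh = 56.43 kWh
portable space heater: 819 W × 3.16 h × 30 d = 77,641 Wh = 77.64 kWh
Total energy = 3.022 + 14.46 + 56.43 + 77.64 = 151.6 kWh
Cost = 151.6 kWh × £0.260 = £39.40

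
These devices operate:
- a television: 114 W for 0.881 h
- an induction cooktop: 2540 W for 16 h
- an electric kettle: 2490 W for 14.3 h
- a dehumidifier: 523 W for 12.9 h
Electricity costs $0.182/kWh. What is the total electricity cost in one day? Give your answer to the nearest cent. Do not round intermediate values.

$15.12

television: 114 W × 0.881 h = 100 Wh = 0.1004 kWh
induction cooktop: 2540 W × 16 h = 40,640 Wh = 40.64 kWh
electric kettle: 2490 W × 14.3 h = 35,607 Wh = 35.61 kWh
dehumidifier: 523 W × 12.9 h = 6,747 Wh = 6.747 kWh
Total energy = 0.1004 + 40.64 + 35.61 + 6.747 = 83.09 kWh
Cost = 83.09 kWh × $0.182 = $15.12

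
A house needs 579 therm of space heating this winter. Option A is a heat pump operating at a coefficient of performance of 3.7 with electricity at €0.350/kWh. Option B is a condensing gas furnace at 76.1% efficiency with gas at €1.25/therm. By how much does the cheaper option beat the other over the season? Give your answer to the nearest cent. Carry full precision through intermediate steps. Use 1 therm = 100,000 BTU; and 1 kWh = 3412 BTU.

€654.17

Heat load = 579 therm × 100,000 = 57,900,000 BTU
Gas: input = 57,900,000 / 0.761 = 76,084,100 BTU = 760.8 therm → 760.8 × €1.25 = €951.05
Heat pump: 57,900,000 BTU / 3412 = 16,970 kWh heat; / 3.7 = 4,586 kWh in → × €0.350 = €1,605.22
Difference = |€951.05 − €1,605.22| = €654.17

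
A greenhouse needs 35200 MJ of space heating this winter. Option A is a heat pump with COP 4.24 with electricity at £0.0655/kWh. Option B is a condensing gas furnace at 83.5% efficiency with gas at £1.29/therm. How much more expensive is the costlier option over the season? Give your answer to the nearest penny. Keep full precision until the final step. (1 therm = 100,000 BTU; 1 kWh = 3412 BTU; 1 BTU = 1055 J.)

£364.40

Heat load = 35200 MJ = 35,200,000,000 J / 1055 = 33,364,929 BTU
Gas: input = 33,364,929 / 0.835 = 39,957,999 BTU = 399.6 therm → 399.6 × £1.29 = £515.46
Heat pump: 33,364,929 BTU / 3412 = 9,779 kWh heat; / 4.24 = 2,306 kWh in → × £0.0655 = £151.06
Difference = |£515.46 − £151.06| = £364.40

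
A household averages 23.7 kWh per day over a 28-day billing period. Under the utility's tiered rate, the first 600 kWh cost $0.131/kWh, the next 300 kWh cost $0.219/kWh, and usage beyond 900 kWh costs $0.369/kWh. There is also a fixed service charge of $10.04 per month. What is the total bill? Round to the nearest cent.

$102.57

Usage = 23.7 kWh/day × 28 days = 663.6 kWh
First 600 kWh × $0.131 = $78.60
Next 63.6 kWh × $0.219 = $13.93
Remaining tier: 0 kWh (not reached)
Energy charge = $92.53; + service $10.04 = $102.57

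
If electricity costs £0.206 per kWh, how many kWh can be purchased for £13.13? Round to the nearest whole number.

64 kWh

£13.13 / £0.206 per kWh = 63.74 kWh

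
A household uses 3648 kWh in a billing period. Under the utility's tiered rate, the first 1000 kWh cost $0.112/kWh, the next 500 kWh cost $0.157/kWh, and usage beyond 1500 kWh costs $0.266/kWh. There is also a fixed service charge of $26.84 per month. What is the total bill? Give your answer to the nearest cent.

First 1000 kWh × $0.112 = $112.00
Next 500 kWh × $0.157 = $78.50
Remaining 2148 kWh × $0.266 = $571.37
Energy charge = $761.87; + service $26.84 = $788.71

$788.71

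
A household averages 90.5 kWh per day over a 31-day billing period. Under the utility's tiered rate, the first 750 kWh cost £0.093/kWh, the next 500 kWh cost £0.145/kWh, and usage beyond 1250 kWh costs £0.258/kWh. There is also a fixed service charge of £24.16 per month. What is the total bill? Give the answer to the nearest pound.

£568

Usage = 90.5 kWh/day × 31 days = 2805.5 kWh
First 750 kWh × £0.093 = £69.75
Next 500 kWh × £0.145 = £72.50
Remaining 1555.5 kWh × £0.258 = £401.32
Energy charge = £543.57; + service £24.16 = £567.73 ≈ £568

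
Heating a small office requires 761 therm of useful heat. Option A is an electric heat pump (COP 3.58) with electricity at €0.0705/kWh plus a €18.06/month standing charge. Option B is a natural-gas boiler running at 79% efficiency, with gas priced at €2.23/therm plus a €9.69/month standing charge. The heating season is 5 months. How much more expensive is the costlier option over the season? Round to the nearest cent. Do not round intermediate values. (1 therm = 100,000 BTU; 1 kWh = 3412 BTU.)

€1667.07

Heat load = 761 therm × 100,000 = 76,100,000 BTU
Gas: input = 76,100,000 / 0.79 = 96,329,114 BTU = 963.3 therm → 963.3 × €2.23 = €2,148.14; + 5 × €9.69 standing = €2,196.59
Heat pump: 76,100,000 BTU / 3412 = 22,300 kWh heat; / 3.58 = 6,230 kWh in → × €0.0705 = €439.22; + 5 × €18.06 standing = €529.52
Difference = |€2,196.59 − €529.52| = €1,667.07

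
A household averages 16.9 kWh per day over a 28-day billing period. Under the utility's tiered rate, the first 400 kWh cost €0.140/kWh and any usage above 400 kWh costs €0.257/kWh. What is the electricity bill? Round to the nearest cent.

Usage = 16.9 kWh/day × 28 days = 473.2 kWh
First 400 kWh × €0.140 = €56.00
Remaining 73.2 kWh × €0.257 = €18.81
Total = €74.81

€74.81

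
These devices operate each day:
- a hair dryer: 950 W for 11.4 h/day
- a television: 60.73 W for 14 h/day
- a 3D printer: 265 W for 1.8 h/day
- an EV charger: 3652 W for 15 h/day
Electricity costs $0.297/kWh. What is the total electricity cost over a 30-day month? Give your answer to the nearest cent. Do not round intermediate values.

$596.41

hair dryer: 950 W × 11.4 h × 30 d = 324,900 Wh = 324.9 kWh
television: 60.73 W × 14 h × 30 d = 25,507 Wh = 25.51 kWh
3D printer: 265 W × 1.8 h × 30 d = 14,310 Wh = 14.31 kWh
EV charger: 3652 W × 15 h × 30 d = 1,643,400 Wh = 1,643 kWh
Total energy = 324.9 + 25.51 + 14.31 + 1,643 = 2,008 kWh
Cost = 2,008 kWh × $0.297 = $596.41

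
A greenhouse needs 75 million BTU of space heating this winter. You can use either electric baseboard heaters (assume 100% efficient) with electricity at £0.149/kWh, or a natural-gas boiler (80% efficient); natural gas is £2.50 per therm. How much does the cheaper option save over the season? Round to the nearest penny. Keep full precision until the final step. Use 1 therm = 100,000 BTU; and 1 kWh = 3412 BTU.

£931.46

Heat load = 75 × 10⁶ BTU = 75,000,000 BTU
Gas: input = 75,000,000 / 0.80 = 93,750,000 BTU = 937.5 therm → 937.5 × £2.50 = £2,343.75
Electric: 75,000,000 BTU / 3412 = 21,980 kWh → × £0.149 = £3,275.21
Difference = |£2,343.75 − £3,275.21| = £931.46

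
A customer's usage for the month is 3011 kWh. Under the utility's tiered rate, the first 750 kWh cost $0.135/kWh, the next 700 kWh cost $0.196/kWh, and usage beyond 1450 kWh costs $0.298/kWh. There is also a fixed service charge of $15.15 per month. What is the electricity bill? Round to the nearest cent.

$718.78

First 750 kWh × $0.135 = $101.25
Next 700 kWh × $0.196 = $137.20
Remaining 1561 kWh × $0.298 = $465.18
Energy charge = $703.63; + service $15.15 = $718.78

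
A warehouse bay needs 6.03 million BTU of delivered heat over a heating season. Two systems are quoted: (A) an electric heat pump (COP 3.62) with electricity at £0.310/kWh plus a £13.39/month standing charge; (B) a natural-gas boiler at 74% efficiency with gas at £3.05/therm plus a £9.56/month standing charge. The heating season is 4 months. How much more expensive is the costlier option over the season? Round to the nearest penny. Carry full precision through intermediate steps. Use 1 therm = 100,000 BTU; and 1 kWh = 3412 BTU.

£81.87

Heat load = 6.03 × 10⁶ BTU = 6,030,000 BTU
Gas: input = 6,030,000 / 0.74 = 8,148,649 BTU = 81.49 therm → 81.49 × £3.05 = £248.53; + 4 × £9.56 standing = £286.77
Heat pump: 6,030,000 BTU / 3412 = 1,767 kWh heat; / 3.62 = 488.2 kWh in → × £0.310 = £151.34; + 4 × £13.39 standing = £204.90
Difference = |£286.77 − £204.90| = £81.87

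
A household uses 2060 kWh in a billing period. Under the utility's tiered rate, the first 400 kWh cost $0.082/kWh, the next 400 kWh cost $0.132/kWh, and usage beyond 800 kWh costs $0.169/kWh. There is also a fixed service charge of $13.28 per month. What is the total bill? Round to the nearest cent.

First 400 kWh × $0.082 = $32.80
Next 400 kWh × $0.132 = $52.80
Remaining 1260 kWh × $0.169 = $212.94
Energy charge = $298.54; + service $13.28 = $311.82

$311.82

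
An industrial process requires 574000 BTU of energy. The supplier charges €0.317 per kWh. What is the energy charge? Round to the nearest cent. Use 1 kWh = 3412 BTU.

€53.33

574000 BTU × (0.00029308 kWh/BTU) = 168.2 kWh
Cost = 168.2 kWh × €0.317/kWh = €53.33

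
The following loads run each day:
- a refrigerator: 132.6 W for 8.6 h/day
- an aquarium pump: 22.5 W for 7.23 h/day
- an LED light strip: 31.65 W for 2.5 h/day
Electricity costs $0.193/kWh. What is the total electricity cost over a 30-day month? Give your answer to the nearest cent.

refrigerator: 132.6 W × 8.6 h × 30 d = 34,211 Wh = 34.21 kWh
aquarium pump: 22.5 W × 7.23 h × 30 d = 4,880 Wh = 4.88 kWh
LED light strip: 31.65 W × 2.5 h × 30 d = 2,374 Wh = 2.374 kWh
Total energy = 34.21 + 4.88 + 2.374 = 41.46 kWh
Cost = 41.46 kWh × $0.193 = $8.00

$8.00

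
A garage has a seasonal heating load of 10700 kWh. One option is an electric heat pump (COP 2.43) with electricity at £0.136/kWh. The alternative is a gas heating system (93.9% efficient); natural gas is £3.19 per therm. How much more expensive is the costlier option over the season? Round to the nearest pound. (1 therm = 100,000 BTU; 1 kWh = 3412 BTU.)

£641

Heat load = 10700 kWh × 3412 = 36,508,400 BTU
Gas: input = 36,508,400 / 0.939 = 38,880,085 BTU = 388.8 therm → 388.8 × £3.19 = £1,240.27
Heat pump: 36,508,400 BTU / 3412 = 10,700 kWh heat; / 2.43 = 4,403 kWh in → × £0.136 = £598.85
Difference = |£1,240.27 − £598.85| = £641.43 ≈ £641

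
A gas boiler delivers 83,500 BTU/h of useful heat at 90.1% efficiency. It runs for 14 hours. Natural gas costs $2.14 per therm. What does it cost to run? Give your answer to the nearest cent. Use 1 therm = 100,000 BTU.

Heat delivered = 83,500 BTU/h × 14 h = 1,169,000 BTU
Gas input = 1,169,000 / 0.901 = 1,297,447 BTU
= 1,297,447 / 100,000 = 12.97 therm
Cost = 12.97 × $2.14/therm = $27.77

$27.77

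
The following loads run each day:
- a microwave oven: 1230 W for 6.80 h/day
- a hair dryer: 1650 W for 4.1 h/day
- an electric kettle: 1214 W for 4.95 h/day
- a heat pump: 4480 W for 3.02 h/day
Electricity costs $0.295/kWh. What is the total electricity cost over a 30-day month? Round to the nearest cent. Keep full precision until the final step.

$306.81

microwave oven: 1230 W × 6.80 h × 30 d = 250,920 Wh = 250.9 kWh
hair dryer: 1650 W × 4.1 h × 30 d = 202,950 Wh = 202.9 kWh
electric kettle: 1214 W × 4.95 h × 30 d = 180,279 Wh = 180.3 kWh
heat pump: 4480 W × 3.02 h × 30 d = 405,888 Wh = 405.9 kWh
Total energy = 250.9 + 202.9 + 180.3 + 405.9 = 1,040 kWh
Cost = 1,040 kWh × $0.295 = $306.81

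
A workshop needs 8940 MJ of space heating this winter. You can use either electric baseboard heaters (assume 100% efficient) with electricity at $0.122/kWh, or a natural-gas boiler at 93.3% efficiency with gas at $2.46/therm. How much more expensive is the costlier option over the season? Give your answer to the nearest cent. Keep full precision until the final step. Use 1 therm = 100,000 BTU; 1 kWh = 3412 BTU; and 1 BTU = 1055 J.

Heat load = 8940 MJ = 8,940,000,000 J / 1055 = 8,473,934 BTU
Gas: input = 8,473,934 / 0.933 = 9,082,458 BTU = 90.82 therm → 90.82 × $2.46 = $223.43
Electric: 8,473,934 BTU / 3412 = 2,484 kWh → × $0.122 = $303.00
Difference = |$223.43 − $303.00| = $79.57

$79.57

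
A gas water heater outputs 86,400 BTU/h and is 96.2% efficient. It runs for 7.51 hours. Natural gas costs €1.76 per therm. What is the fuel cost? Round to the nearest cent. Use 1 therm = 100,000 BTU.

€11.87

Heat delivered = 86,400 BTU/h × 7.51 h = 648,864 BTU
Gas input = 648,864 / 0.962 = 674,495 BTU
= 674,495 / 100,000 = 6.745 therm
Cost = 6.745 × €1.76/therm = €11.87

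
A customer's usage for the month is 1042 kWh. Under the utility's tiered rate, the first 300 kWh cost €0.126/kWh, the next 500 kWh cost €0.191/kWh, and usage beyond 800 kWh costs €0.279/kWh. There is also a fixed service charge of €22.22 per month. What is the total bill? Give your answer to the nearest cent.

First 300 kWh × €0.126 = €37.80
Next 500 kWh × €0.191 = €95.50
Remaining 242 kWh × €0.279 = €67.52
Energy charge = €200.82; + service €22.22 = €223.04

€223.04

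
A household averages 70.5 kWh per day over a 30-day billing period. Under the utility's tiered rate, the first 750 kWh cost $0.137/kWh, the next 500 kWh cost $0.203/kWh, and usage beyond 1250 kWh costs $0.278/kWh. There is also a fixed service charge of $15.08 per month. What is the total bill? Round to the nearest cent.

Usage = 70.5 kWh/day × 30 days = 2115 kWh
First 750 kWh × $0.137 = $102.75
Next 500 kWh × $0.203 = $101.50
Remaining 865 kWh × $0.278 = $240.47
Energy charge = $444.72; + service $15.08 = $459.80

$459.80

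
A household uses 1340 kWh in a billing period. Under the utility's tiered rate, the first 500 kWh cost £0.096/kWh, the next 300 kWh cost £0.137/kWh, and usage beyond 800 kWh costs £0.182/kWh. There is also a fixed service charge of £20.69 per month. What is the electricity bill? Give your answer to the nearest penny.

£208.07

First 500 kWh × £0.096 = £48.00
Next 300 kWh × £0.137 = £41.10
Remaining 540 kWh × £0.182 = £98.28
Energy charge = £187.38; + service £20.69 = £208.07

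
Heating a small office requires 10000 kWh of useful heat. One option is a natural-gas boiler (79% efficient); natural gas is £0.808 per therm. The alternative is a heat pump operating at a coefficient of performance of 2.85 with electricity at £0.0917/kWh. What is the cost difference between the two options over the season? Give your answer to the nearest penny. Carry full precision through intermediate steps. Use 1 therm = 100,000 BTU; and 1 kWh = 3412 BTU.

£27.22

Heat load = 10000 kWh × 3412 = 34,120,000 BTU
Gas: input = 34,120,000 / 0.79 = 43,189,873 BTU = 431.9 therm → 431.9 × £0.808 = £348.97
Heat pump: 34,120,000 BTU / 3412 = 10,000 kWh heat; / 2.85 = 3,509 kWh in → × £0.0917 = £321.75
Difference = |£348.97 − £321.75| = £27.22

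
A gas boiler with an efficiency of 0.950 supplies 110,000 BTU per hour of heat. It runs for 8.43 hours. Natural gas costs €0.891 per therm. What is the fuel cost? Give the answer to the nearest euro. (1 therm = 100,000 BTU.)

Heat delivered = 110,000 BTU/h × 8.43 h = 927,300 BTU
Gas input = 927,300 / 0.950 = 976,105 BTU
= 976,105 / 100,000 = 9.761 therm
Cost = 9.761 × €0.891/therm = €8.70 ≈ €9

€9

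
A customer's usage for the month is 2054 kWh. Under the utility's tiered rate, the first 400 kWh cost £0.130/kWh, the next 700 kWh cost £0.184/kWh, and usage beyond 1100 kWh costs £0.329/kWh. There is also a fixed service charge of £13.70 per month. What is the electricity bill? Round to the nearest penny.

First 400 kWh × £0.130 = £52.00
Next 700 kWh × £0.184 = £128.80
Remaining 954 kWh × £0.329 = £313.87
Energy charge = £494.67; + service £13.70 = £508.37

£508.37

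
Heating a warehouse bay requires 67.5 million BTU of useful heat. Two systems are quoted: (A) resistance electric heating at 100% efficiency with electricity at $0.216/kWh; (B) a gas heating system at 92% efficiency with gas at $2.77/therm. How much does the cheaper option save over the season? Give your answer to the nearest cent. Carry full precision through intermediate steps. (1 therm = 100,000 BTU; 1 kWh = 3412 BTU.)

Heat load = 67.5 × 10⁶ BTU = 67,500,000 BTU
Gas: input = 67,500,000 / 0.92 = 73,369,565 BTU = 733.7 therm → 733.7 × $2.77 = $2,032.34
Electric: 67,500,000 BTU / 3412 = 19,780 kWh → × $0.216 = $4,273.15
Difference = |$2,032.34 − $4,273.15| = $2,240.82

$2240.82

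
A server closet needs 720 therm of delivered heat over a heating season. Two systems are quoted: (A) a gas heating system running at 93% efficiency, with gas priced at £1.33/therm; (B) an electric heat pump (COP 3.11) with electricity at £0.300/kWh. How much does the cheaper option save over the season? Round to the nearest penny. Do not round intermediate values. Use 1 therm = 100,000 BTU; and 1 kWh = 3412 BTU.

£1005.88

Heat load = 720 therm × 100,000 = 72,000,000 BTU
Gas: input = 72,000,000 / 0.93 = 77,419,355 BTU = 774.2 therm → 774.2 × £1.33 = £1,029.68
Heat pump: 72,000,000 BTU / 3412 = 21,100 kWh heat; / 3.11 = 6,785 kWh in → × £0.300 = £2,035.56
Difference = |£1,029.68 − £2,035.56| = £1,005.88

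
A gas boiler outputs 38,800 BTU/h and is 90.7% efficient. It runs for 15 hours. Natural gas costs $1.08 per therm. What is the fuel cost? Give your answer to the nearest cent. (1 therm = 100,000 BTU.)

$6.93

Heat delivered = 38,800 BTU/h × 15 h = 582,000 BTU
Gas input = 582,000 / 0.907 = 641,676 BTU
= 641,676 / 100,000 = 6.417 therm
Cost = 6.417 × $1.08/therm = $6.93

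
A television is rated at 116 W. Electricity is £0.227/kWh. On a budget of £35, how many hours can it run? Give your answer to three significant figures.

1330 h

Energy budget = £35 / £0.227 per kWh = 154.2 kWh = 154,185 Wh
Runtime = 154,185 Wh / 116 W = 1,329 h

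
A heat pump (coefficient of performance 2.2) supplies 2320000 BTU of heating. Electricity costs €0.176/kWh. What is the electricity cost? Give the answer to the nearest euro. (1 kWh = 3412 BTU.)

€54

Heat delivered = 2,320,000 BTU / 3412 = 680 kWh
Electrical input = 680 kWh / 2.2 = 309.1 kWh
Cost = 309.1 × €0.176/kWh = €54.40 ≈ €54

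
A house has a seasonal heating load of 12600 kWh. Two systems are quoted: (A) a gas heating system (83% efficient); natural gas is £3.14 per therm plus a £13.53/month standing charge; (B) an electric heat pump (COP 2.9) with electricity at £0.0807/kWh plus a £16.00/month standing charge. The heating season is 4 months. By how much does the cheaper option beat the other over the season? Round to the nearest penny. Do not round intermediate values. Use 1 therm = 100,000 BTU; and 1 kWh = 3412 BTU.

£1265.91

Heat load = 12600 kWh × 3412 = 42,991,200 BTU
Gas: input = 42,991,200 / 0.83 = 51,796,627 BTU = 518 therm → 518 × £3.14 = £1,626.41; + 4 × £13.53 standing = £1,680.53
Heat pump: 42,991,200 BTU / 3412 = 12,600 kWh heat; / 2.9 = 4,345 kWh in → × £0.0807 = £350.63; + 4 × £16.00 standing = £414.63
Difference = |£1,680.53 − £414.63| = £1,265.91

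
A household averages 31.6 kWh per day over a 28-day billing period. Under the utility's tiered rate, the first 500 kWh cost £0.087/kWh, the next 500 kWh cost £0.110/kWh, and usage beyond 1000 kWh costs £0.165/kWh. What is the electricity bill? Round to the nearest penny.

£85.83

Usage = 31.6 kWh/day × 28 days = 884.8 kWh
First 500 kWh × £0.087 = £43.50
Next 384.8 kWh × £0.110 = £42.33
Remaining tier: 0 kWh (not reached)
Total = £85.83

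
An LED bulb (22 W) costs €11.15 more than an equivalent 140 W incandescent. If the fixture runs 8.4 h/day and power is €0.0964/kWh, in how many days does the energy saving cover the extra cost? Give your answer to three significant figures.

Power saved = 140 − 22 = 118 W
Daily energy saved = 118 W × 8.4 h = 991.2 Wh = 0.9912 kWh
Daily savings = 0.9912 × €0.0964 = €0.0956
Payback = €11.15 / €0.0956 per day = 116.7 days

117 days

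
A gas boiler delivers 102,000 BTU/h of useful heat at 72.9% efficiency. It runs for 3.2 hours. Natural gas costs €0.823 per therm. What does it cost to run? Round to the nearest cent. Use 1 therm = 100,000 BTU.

€3.68

Heat delivered = 102,000 BTU/h × 3.2 h = 326,400 BTU
Gas input = 326,400 / 0.729 = 447,737 BTU
= 447,737 / 100,000 = 4.477 therm
Cost = 4.477 × €0.823/therm = €3.68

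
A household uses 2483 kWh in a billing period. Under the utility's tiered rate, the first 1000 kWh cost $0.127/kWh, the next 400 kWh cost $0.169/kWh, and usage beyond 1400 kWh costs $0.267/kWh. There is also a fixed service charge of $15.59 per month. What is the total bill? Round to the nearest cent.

First 1000 kWh × $0.127 = $127.00
Next 400 kWh × $0.169 = $67.60
Remaining 1083 kWh × $0.267 = $289.16
Energy charge = $483.76; + service $15.59 = $499.35

$499.35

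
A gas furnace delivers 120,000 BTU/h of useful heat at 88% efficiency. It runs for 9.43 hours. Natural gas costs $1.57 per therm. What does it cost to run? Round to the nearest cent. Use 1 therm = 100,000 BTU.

Heat delivered = 120,000 BTU/h × 9.43 h = 1,131,600 BTU
Gas input = 1,131,600 / 0.88 = 1,285,909 BTU
= 1,285,909 / 100,000 = 12.86 therm
Cost = 12.86 × $1.57/therm = $20.19

$20.19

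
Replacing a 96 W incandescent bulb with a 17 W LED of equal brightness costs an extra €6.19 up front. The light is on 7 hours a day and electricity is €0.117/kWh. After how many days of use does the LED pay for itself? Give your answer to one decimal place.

Power saved = 96 − 17 = 79 W
Daily energy saved = 79 W × 7 h = 553 Wh = 0.553 kWh
Daily savings = 0.553 × €0.117 = €0.0647
Payback = €6.19 / €0.0647 per day = 95.67 days

95.7 days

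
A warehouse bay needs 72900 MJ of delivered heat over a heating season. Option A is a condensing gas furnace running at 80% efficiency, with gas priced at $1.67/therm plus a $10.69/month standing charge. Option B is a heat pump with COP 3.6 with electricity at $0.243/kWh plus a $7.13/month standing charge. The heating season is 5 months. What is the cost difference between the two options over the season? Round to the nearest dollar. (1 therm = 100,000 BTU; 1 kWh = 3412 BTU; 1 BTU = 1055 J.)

$93

Heat load = 72900 MJ = 72,900,000,000 J / 1055 = 69,099,526 BTU
Gas: input = 69,099,526 / 0.80 = 86,374,408 BTU = 863.7 therm → 863.7 × $1.67 = $1,442.45; + 5 × $10.69 standing = $1,495.90
Heat pump: 69,099,526 BTU / 3412 = 20,250 kWh heat; / 3.6 = 5,626 kWh in → × $0.243 = $1,367.00; + 5 × $7.13 standing = $1,402.65
Difference = |$1,495.90 − $1,402.65| = $93.25 ≈ $93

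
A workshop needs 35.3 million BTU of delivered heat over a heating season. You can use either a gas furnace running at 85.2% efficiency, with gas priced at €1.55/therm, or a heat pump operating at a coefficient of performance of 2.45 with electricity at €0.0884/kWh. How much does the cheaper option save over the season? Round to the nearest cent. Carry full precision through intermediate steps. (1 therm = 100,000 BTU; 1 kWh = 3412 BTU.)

€268.90

Heat load = 35.3 × 10⁶ BTU = 35,300,000 BTU
Gas: input = 35,300,000 / 0.852 = 41,431,925 BTU = 414.3 therm → 414.3 × €1.55 = €642.19
Heat pump: 35,300,000 BTU / 3412 = 10,350 kWh heat; / 2.45 = 4,223 kWh in → × €0.0884 = €373.29
Difference = |€642.19 − €373.29| = €268.90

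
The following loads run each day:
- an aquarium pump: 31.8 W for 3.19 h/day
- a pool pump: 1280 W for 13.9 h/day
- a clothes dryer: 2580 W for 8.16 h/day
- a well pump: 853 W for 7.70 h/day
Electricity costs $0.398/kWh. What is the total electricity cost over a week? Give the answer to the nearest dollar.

$127

aquarium pump: 31.8 W × 3.19 h × 7 d = 710 Wh = 0.7101 kWh
pool pump: 1280 W × 13.9 h × 7 d = 124,544 Wh = 124.5 kWh
clothes dryer: 2580 W × 8.16 h × 7 d = 147,370 Wh = 147.4 kWh
well pump: 853 W × 7.70 h × 7 d = 45,977 Wh = 45.98 kWh
Total energy = 0.7101 + 124.5 + 147.4 + 45.98 = 318.6 kWh
Cost = 318.6 kWh × $0.398 = $126.80 ≈ $127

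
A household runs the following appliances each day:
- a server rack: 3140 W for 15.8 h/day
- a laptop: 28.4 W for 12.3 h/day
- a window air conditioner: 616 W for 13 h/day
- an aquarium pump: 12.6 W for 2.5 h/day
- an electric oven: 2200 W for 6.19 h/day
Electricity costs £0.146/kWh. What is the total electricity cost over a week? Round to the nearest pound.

server rack: 3140 W × 15.8 h × 7 d = 347,284 Wh = 347.3 kWh
laptop: 28.4 W × 12.3 h × 7 d = 2,445 Wh = 2.445 kWh
window air conditioner: 616 W × 13 h × 7 d = 56,056 Wh = 56.06 kWh
aquarium pump: 12.6 W × 2.5 h × 7 d = 220 Wh = 0.2205 kWh
electric oven: 2200 W × 6.19 h × 7 d = 95,326 Wh = 95.33 kWh
Total energy = 347.3 + 2.445 + 56.06 + 0.2205 + 95.33 = 501.3 kWh
Cost = 501.3 kWh × £0.146 = £73.19 ≈ £73

£73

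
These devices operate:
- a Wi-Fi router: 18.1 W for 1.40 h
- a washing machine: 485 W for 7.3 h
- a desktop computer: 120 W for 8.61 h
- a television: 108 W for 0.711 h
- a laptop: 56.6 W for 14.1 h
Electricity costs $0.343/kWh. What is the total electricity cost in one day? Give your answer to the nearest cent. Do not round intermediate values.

Wi-Fi router: 18.1 W × 1.40 h = 25 Wh = 0.02534 kWh
washing machine: 485 W × 7.3 h = 3,540 Wh = 3.541 kWh
desktop computer: 120 W × 8.61 h = 1,033 Wh = 1.033 kWh
television: 108 W × 0.711 h = 77 Wh = 0.07679 kWh
laptop: 56.6 W × 14.1 h = 798 Wh = 0.7981 kWh
Total energy = 0.02534 + 3.541 + 1.033 + 0.07679 + 0.7981 = 5.474 kWh
Cost = 5.474 kWh × $0.343 = $1.88

$1.88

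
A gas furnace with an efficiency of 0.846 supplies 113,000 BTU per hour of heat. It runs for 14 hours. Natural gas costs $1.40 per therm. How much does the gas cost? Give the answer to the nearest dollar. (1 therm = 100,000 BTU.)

Heat delivered = 113,000 BTU/h × 14 h = 1,582,000 BTU
Gas input = 1,582,000 / 0.846 = 1,869,976 BTU
= 1,869,976 / 100,000 = 18.7 therm
Cost = 18.7 × $1.40/therm = $26.18 ≈ $26

$26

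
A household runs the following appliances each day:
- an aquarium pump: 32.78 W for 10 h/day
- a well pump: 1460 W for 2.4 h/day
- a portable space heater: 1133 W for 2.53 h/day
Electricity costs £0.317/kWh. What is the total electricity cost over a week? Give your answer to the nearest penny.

aquarium pump: 32.78 W × 10 h × 7 d = 2,295 Wh = 2.295 kWh
well pump: 1460 W × 2.4 h × 7 d = 24,528 Wh = 24.53 kWh
portable space heater: 1133 W × 2.53 h × 7 d = 20,065 Wh = 20.07 kWh
Total energy = 2.295 + 24.53 + 20.07 = 46.89 kWh
Cost = 46.89 kWh × £0.317 = £14.86

£14.86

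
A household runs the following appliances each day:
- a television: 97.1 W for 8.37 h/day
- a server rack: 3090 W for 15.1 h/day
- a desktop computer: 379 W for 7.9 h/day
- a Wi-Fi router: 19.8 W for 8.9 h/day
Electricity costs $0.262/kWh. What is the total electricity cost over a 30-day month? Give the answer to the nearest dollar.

television: 97.1 W × 8.37 h × 30 d = 24,382 Wh = 24.38 kWh
server rack: 3090 W × 15.1 h × 30 d = 1,399,770 Wh = 1,400 kWh
desktop computer: 379 W × 7.9 h × 30 d = 89,823 Wh = 89.82 kWh
Wi-Fi router: 19.8 W × 8.9 h × 30 d = 5,287 Wh = 5.287 kWh
Total energy = 24.38 + 1,400 + 89.82 + 5.287 = 1,519 kWh
Cost = 1,519 kWh × $0.262 = $398.05 ≈ $398

$398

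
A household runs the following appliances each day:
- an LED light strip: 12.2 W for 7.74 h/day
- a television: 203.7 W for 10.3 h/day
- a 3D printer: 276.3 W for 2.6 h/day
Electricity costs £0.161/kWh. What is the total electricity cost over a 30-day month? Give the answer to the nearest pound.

LED light strip: 12.2 W × 7.74 h × 30 d = 2,833 Wh = 2.833 kWh
television: 203.7 W × 10.3 h × 30 d = 62,943 Wh = 62.94 kWh
3D printer: 276.3 W × 2.6 h × 30 d = 21,551 Wh = 21.55 kWh
Total energy = 2.833 + 62.94 + 21.55 = 87.33 kWh
Cost = 87.33 kWh × £0.161 = £14.06 ≈ £14

£14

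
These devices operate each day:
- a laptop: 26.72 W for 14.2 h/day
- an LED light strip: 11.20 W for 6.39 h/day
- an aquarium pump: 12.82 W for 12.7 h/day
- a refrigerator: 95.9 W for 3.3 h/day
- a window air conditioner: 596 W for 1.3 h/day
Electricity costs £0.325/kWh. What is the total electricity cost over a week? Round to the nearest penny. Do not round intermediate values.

laptop: 26.72 W × 14.2 h × 7 d = 2,656 Wh = 2.656 kWh
LED light strip: 11.20 W × 6.39 h × 7 d = 501 Wh = 0.501 kWh
aquarium pump: 12.82 W × 12.7 h × 7 d = 1,140 Wh = 1.14 kWh
refrigerator: 95.9 W × 3.3 h × 7 d = 2,215 Wh = 2.215 kWh
window air conditioner: 596 W × 1.3 h × 7 d = 5,424 Wh = 5.424 kWh
Total energy = 2.656 + 0.501 + 1.14 + 2.215 + 5.424 = 11.94 kWh
Cost = 11.94 kWh × £0.325 = £3.88

£3.88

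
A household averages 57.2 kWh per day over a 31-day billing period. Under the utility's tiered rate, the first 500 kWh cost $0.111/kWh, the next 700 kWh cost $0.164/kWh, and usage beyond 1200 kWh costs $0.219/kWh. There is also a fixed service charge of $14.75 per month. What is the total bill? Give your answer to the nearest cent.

Usage = 57.2 kWh/day × 31 days = 1773.2 kWh
First 500 kWh × $0.111 = $55.50
Next 700 kWh × $0.164 = $114.80
Remaining 573.2 kWh × $0.219 = $125.53
Energy charge = $295.83; + service $14.75 = $310.58

$310.58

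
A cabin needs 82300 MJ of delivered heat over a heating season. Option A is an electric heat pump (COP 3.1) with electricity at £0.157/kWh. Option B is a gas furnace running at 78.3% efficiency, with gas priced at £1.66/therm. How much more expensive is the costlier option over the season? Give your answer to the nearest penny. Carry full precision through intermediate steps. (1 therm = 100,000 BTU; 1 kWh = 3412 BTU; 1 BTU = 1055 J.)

Heat load = 82300 MJ = 82,300,000,000 J / 1055 = 78,009,479 BTU
Gas: input = 78,009,479 / 0.783 = 99,628,964 BTU = 996.3 therm → 996.3 × £1.66 = £1,653.84
Heat pump: 78,009,479 BTU / 3412 = 22,860 kWh heat; / 3.1 = 7,375 kWh in → × £0.157 = £1,157.91
Difference = |£1,653.84 − £1,157.91| = £495.93

£495.93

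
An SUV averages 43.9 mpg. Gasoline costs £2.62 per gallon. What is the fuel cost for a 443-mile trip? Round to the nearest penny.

£26.44

Fuel = 443 mi / 43.9 mpg = 10.09 gal
Cost = 10.09 gal × £2.62/gal = £26.44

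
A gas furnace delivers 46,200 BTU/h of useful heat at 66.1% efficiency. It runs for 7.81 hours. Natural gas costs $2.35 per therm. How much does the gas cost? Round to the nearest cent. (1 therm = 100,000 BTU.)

Heat delivered = 46,200 BTU/h × 7.81 h = 360,822 BTU
Gas input = 360,822 / 0.661 = 545,873 BTU
= 545,873 / 100,000 = 5.459 therm
Cost = 5.459 × $2.35/therm = $12.83

$12.83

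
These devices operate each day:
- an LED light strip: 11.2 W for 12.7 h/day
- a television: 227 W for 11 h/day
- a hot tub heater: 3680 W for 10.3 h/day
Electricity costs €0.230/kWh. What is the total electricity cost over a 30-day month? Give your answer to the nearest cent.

LED light strip: 11.2 W × 12.7 h × 30 d = 4,267 Wh = 4.267 kWh
television: 227 W × 11 h × 30 d = 74,910 Wh = 74.91 kWh
hot tub heater: 3680 W × 10.3 h × 30 d = 1,137,120 Wh = 1,137 kWh
Total energy = 4.267 + 74.91 + 1,137 = 1,216 kWh
Cost = 1,216 kWh × €0.230 = €279.75

€279.75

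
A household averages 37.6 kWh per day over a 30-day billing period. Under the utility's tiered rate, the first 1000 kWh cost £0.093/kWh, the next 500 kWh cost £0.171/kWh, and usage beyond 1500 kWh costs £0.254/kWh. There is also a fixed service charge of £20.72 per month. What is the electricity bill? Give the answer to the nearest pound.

Usage = 37.6 kWh/day × 30 days = 1128 kWh
First 1000 kWh × £0.093 = £93.00
Next 128 kWh × £0.171 = £21.89
Remaining tier: 0 kWh (not reached)
Energy charge = £114.89; + service £20.72 = £135.61 ≈ £136

£136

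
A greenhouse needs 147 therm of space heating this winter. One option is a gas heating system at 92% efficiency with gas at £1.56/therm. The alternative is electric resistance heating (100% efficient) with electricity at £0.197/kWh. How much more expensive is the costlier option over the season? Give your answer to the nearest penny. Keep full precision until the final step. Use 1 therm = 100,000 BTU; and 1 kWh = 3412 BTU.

Heat load = 147 therm × 100,000 = 14,700,000 BTU
Gas: input = 14,700,000 / 0.92 = 15,978,261 BTU = 159.8 therm → 159.8 × £1.56 = £249.26
Electric: 14,700,000 BTU / 3412 = 4,308 kWh → × £0.197 = £848.74
Difference = |£249.26 − £848.74| = £599.48

£599.48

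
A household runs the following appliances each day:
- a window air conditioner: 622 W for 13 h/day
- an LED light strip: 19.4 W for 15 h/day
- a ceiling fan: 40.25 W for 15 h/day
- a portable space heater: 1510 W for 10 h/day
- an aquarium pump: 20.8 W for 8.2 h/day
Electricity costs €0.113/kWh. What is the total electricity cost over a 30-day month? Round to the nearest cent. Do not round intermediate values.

window air conditioner: 622 W × 13 h × 30 d = 242,580 Wh = 242.6 kWh
LED light strip: 19.4 W × 15 h × 30 d = 8,730 Wh = 8.73 kWh
ceiling fan: 40.25 W × 15 h × 30 d = 18,112 Wh = 18.11 kWh
portable space heater: 1510 W × 10 h × 30 d = 453,000 Wh = 453 kWh
aquarium pump: 20.8 W × 8.2 h × 30 d = 5,117 Wh = 5.117 kWh
Total energy = 242.6 + 8.73 + 18.11 + 453 + 5.117 = 727.5 kWh
Cost = 727.5 kWh × €0.113 = €82.21

€82.21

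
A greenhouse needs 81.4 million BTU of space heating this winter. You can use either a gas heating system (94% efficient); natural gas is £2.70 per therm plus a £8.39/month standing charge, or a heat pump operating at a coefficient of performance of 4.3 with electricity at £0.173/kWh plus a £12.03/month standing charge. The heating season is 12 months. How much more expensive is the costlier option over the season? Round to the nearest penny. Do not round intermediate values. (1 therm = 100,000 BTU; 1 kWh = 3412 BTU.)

Heat load = 81.4 × 10⁶ BTU = 81,400,000 BTU
Gas: input = 81,400,000 / 0.94 = 86,595,745 BTU = 866 therm → 866 × £2.70 = £2,338.09; + 12 × £8.39 standing = £2,438.77
Heat pump: 81,400,000 BTU / 3412 = 23,860 kWh heat; / 4.3 = 5,548 kWh in → × £0.173 = £959.83; + 12 × £12.03 standing = £1,104.19
Difference = |£2,438.77 − £1,104.19| = £1,334.58

£1334.58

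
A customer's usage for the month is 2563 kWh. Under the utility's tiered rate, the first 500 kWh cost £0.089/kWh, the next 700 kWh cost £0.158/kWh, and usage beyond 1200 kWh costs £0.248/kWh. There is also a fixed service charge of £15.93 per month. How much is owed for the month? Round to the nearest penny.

£509.05

First 500 kWh × £0.089 = £44.50
Next 700 kWh × £0.158 = £110.60
Remaining 1363 kWh × £0.248 = £338.02
Energy charge = £493.12; + service £15.93 = £509.05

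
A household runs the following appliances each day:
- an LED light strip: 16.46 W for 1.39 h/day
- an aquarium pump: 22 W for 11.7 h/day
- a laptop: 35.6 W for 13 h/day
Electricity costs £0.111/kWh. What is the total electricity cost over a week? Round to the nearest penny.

£0.58

LED light strip: 16.46 W × 1.39 h × 7 d = 160 Wh = 0.1602 kWh
aquarium pump: 22 W × 11.7 h × 7 d = 1,802 Wh = 1.802 kWh
laptop: 35.6 W × 13 h × 7 d = 3,240 Wh = 3.24 kWh
Total energy = 0.1602 + 1.802 + 3.24 = 5.202 kWh
Cost = 5.202 kWh × £0.111 = £0.58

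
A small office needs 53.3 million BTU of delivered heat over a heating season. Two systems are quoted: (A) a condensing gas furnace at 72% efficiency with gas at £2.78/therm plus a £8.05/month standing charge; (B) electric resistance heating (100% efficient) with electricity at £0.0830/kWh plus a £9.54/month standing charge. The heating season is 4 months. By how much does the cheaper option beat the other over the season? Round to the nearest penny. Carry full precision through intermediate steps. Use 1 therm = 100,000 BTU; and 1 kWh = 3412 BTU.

£755.44

Heat load = 53.3 × 10⁶ BTU = 53,300,000 BTU
Gas: input = 53,300,000 / 0.72 = 74,027,778 BTU = 740.3 therm → 740.3 × £2.78 = £2,057.97; + 4 × £8.05 standing = £2,090.17
Electric: 53,300,000 BTU / 3412 = 15,620 kWh → × £0.0830 = £1,296.57; + 4 × £9.54 standing = £1,334.73
Difference = |£2,090.17 − £1,334.73| = £755.44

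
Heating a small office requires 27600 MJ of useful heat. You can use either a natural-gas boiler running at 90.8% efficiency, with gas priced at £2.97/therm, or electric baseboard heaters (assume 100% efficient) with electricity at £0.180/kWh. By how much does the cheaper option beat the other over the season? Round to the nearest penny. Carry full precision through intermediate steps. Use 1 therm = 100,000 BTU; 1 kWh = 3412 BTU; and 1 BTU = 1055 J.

£524.42

Heat load = 27600 MJ = 27,600,000,000 J / 1055 = 26,161,137 BTU
Gas: input = 26,161,137 / 0.908 = 28,811,825 BTU = 288.1 therm → 288.1 × £2.97 = £855.71
Electric: 26,161,137 BTU / 3412 = 7,667 kWh → × £0.180 = £1,380.13
Difference = |£855.71 − £1,380.13| = £524.42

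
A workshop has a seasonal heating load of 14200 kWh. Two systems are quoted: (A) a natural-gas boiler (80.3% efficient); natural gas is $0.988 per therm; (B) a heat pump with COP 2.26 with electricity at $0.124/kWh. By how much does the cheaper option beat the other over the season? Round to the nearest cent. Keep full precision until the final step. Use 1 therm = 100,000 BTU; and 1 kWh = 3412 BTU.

$182.99

Heat load = 14200 kWh × 3412 = 48,450,400 BTU
Gas: input = 48,450,400 / 0.803 = 60,336,737 BTU = 603.4 therm → 603.4 × $0.988 = $596.13
Heat pump: 48,450,400 BTU / 3412 = 14,200 kWh heat; / 2.26 = 6,283 kWh in → × $0.124 = $779.12
Difference = |$596.13 − $779.12| = $182.99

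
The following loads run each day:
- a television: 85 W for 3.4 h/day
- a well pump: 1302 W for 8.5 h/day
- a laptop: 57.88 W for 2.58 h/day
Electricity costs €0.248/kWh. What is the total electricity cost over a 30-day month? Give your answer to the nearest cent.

€85.60

television: 85 W × 3.4 h × 30 d = 8,670 Wh = 8.67 kWh
well pump: 1302 W × 8.5 h × 30 d = 332,010 Wh = 332 kWh
laptop: 57.88 W × 2.58 h × 30 d = 4,480 Wh = 4.48 kWh
Total energy = 8.67 + 332 + 4.48 = 345.2 kWh
Cost = 345.2 kWh × €0.248 = €85.60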